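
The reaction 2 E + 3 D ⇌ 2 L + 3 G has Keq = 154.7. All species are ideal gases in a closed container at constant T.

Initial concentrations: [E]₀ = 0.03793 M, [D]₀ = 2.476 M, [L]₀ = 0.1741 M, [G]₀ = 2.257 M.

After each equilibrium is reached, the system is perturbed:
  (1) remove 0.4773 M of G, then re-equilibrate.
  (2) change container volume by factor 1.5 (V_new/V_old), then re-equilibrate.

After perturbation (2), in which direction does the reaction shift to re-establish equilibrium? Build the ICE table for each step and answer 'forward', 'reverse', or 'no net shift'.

Direction: no net shift

Q₀ = 15.96 vs Keq = 154.7 ⇒ Q<K, forward
Step 1:
                   E          D          L          G
  I          0.03793      2.476     0.1741      2.257
  C         -0.02347   -0.03521    0.02347    0.03521
  E          0.01446      2.441     0.1976      2.292
  solve Keq expr → x = 0.01174; check Q = 154.7
Then remove 0.4773 M of G.
Step 2:
                   E          D          L          G
  I          0.01446      2.441     0.1976      1.815
  C        -0.003977  -0.005965   0.003977   0.005965
  E          0.01048      2.435     0.2016      1.821
  solve Keq expr → x = 0.001988; check Q = 154.7
Then change container volume by factor 1.5 (V_new/V_old).
Step 3:
                   E          D          L          G
  I         0.006987      1.623     0.1344      1.214
  C                0          0          0          0
  E         0.006987      1.623     0.1344      1.214
  solve Keq expr → x = 0; check Q = 154.7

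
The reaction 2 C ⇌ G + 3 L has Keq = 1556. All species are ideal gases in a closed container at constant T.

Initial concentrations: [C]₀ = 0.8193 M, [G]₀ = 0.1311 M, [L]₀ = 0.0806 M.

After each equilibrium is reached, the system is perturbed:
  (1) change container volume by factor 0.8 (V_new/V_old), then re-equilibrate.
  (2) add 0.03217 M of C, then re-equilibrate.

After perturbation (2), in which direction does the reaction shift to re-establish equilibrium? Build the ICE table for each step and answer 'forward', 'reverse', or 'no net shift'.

Q₀ = 1.0226e-04 vs Keq = 1556 ⇒ Q<K, forward
Step 1:
                   C          G          L
  Initial     0.8193     0.1311     0.0806
  Change     -0.7929     0.3965      1.189
  Equil      0.02635     0.5276       1.27
  solve Keq expr → x = 0.3965; check Q = 1556
Then change container volume by factor 0.8 (V_new/V_old).
Step 2:
                   C          G          L
  Initial    0.03294     0.6595      1.588
  Change     0.00767  -0.003835   -0.01151
  Equil      0.04061     0.6556      1.576
  solve Keq expr → x = -0.003835; check Q = 1556
Then add 0.03217 M of C.
Step 3:
                   C          G          L
  Initial    0.07278     0.6556      1.576
  Change    -0.02994    0.01497    0.04491
  Equil      0.04284     0.6706      1.621
  solve Keq expr → x = 0.01497; check Q = 1556

Direction: forward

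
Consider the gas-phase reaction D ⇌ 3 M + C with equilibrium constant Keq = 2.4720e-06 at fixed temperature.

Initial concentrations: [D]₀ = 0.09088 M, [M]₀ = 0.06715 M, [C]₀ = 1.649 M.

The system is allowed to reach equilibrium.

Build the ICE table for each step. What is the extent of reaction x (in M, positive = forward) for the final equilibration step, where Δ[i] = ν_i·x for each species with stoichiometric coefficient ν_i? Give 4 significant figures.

x = -0.02054 M

Q₀ = 0.005494 vs Keq = 2.4720e-06 ⇒ Q>K, reverse
Step 1:
                   D          M          C
  I          0.09088    0.06715      1.649
  C          0.02054   -0.06162   -0.02054
  E           0.1114    0.00553      1.628
  solve Keq expr → x = -0.02054; check Q = 2.4720e-06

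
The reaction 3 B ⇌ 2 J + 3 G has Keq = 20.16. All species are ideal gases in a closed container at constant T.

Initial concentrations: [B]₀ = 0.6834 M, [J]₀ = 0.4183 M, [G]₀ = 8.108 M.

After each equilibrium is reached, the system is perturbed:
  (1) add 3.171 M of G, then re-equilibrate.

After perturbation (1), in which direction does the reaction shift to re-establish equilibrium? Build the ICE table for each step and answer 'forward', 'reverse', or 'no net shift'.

Q₀ = 292.2 vs Keq = 20.16 ⇒ Q>K, reverse
Step 1:
                  B         J         G
  Initial    0.6834    0.4183     8.108
  Change     0.3174   -0.2116   -0.3174
  Equil       1.001    0.2067     7.791
  solve Keq expr → x = -0.1058; check Q = 20.16
Then add 3.171 M of G.
Step 2:
                  B         J         G
  Initial     1.001    0.2067     10.96
  Change    0.09456  -0.06304  -0.09456
  Equil       1.095    0.1437     10.87
  solve Keq expr → x = -0.03152; check Q = 20.16

Direction: reverse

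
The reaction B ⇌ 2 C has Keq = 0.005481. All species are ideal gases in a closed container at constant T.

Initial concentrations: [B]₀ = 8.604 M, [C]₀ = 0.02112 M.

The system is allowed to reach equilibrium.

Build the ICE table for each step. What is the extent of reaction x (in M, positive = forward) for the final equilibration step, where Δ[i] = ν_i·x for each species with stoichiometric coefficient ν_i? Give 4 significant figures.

x = 0.0974 M

Q₀ = 5.1843e-05 vs Keq = 0.005481 ⇒ Q<K, forward
Step 1:
                  B         C
  Initial     8.604   0.02112
  Change    -0.0974    0.1948
  Equil       8.507    0.2159
  solve Keq expr → x = 0.0974; check Q = 0.005481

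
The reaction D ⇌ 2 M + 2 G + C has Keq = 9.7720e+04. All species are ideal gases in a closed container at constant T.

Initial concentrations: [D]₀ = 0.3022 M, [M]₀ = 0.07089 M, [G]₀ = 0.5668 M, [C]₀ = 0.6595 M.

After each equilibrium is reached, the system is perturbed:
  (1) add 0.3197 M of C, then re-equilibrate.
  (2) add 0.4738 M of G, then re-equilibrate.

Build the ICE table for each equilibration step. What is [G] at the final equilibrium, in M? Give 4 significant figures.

Q₀ = 0.003523 vs Keq = 9.7720e+04 ⇒ Q<K, forward
Step 1:
                  D         M         G         C
  I          0.3022   0.07089    0.5668    0.6595
  C         -0.3022    0.6044    0.6044    0.3022
  E       6.1556e-06    0.6753     1.171    0.9617
  solve Keq expr → x = 0.3022; check Q = 9.7720e+04
Then add 0.3197 M of C.
Step 2:
                  D         M         G         C
  I       6.1556e-06    0.6753     1.171     1.281
  C       2.0462e-06 -4.0923e-06 -4.0923e-06 -2.0462e-06
  E       8.2018e-06    0.6753     1.171     1.281
  solve Keq expr → x = -2.0462e-06; check Q = 9.7720e+04
Then add 0.4738 M of G.
Step 3:
                  D         M         G         C
  I       8.2018e-06    0.6753     1.645     1.281
  C       7.9771e-06 -1.5954e-05 -1.5954e-05 -7.9771e-06
  E       1.6179e-05    0.6753     1.645     1.281
  solve Keq expr → x = -7.9771e-06; check Q = 9.7720e+04

[G]_eq = 1.645 M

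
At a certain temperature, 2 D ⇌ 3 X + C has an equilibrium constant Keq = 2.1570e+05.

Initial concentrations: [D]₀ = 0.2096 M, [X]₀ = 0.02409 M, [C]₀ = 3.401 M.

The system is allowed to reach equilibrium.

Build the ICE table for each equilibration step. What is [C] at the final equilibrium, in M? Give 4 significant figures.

[C]_eq = 3.505 M

Q₀ = 0.001082 vs Keq = 2.1570e+05 ⇒ Q<K, forward
Step 1:
                  D         X         C
  init       0.2096   0.02409     3.401
  Δ         -0.2088    0.3132    0.1044
  eq      7.8973e-04    0.3373     3.505
  solve Keq expr → x = 0.1044; check Q = 2.1570e+05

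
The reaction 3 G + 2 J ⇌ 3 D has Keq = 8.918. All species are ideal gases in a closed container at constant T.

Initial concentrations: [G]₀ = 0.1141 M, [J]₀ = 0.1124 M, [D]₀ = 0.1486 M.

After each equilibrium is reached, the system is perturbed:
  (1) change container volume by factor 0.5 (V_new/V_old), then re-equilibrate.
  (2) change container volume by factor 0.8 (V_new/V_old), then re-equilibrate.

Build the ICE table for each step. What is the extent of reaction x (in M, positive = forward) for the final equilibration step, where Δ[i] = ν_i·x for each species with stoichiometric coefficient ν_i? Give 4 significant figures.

Q₀ = 174.9 vs Keq = 8.918 ⇒ Q>K, reverse
Step 1:
                    G           J           D
  init         0.1141      0.1124      0.1486
  Δ           0.05234     0.03489    -0.05234
  eq           0.1664      0.1473     0.09626
  solve Keq expr → x = -0.01745; check Q = 8.918
Then change container volume by factor 0.5 (V_new/V_old).
Step 2:
                    G           J           D
  init         0.3329      0.2946      0.1925
  Δ          -0.04876    -0.03251     0.04876
  eq           0.2841      0.2621      0.2413
  solve Keq expr → x = 0.01625; check Q = 8.918
Then change container volume by factor 0.8 (V_new/V_old).
Step 3:
                    G           J           D
  init         0.3551      0.3276      0.3016
  Δ          -0.01985    -0.01323     0.01985
  eq           0.3353      0.3144      0.3215
  solve Keq expr → x = 0.006617; check Q = 8.918

x = 0.006617 M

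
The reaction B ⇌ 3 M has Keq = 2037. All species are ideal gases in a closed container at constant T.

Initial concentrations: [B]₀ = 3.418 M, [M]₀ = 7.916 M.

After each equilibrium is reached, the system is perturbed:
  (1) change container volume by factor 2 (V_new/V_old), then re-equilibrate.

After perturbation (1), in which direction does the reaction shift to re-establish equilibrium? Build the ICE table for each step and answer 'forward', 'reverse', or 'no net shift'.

Direction: forward

Q₀ = 145.1 vs Keq = 2037 ⇒ Q<K, forward
Step 1:
                    B           M
  I             3.418       7.916
  C            -2.051       6.153
  E             1.367       14.07
  solve Keq expr → x = 2.051; check Q = 2037
Then change container volume by factor 2 (V_new/V_old).
Step 2:
                    B           M
  I            0.6835       7.034
  C           -0.4072       1.222
  E            0.2763       8.256
  solve Keq expr → x = 0.4072; check Q = 2037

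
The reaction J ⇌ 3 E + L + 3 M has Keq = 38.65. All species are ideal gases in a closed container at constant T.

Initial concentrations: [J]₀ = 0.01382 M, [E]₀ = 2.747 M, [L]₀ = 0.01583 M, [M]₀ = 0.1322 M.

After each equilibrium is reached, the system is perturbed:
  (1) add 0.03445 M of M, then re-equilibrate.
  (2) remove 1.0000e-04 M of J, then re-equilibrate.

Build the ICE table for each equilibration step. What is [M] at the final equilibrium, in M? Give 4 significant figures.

[M]_eq = 0.2074 M

Q₀ = 0.05486 vs Keq = 38.65 ⇒ Q<K, forward
Step 1:
                    J           E           L           M
  Initial     0.01382       2.747     0.01583      0.1322
  Change     -0.01373      0.0412     0.01373      0.0412
  Equil    8.6443e-05       2.788     0.02956      0.1734
  solve Keq expr → x = 0.01373; check Q = 38.65
Then add 0.03445 M of M.
Step 2:
                    J           E           L           M
  Initial  8.6443e-05       2.788     0.02956      0.2079
  Change   6.1699e-05 -1.8510e-04 -6.1699e-05 -1.8510e-04
  Equil    1.4814e-04       2.788      0.0295      0.2077
  solve Keq expr → x = -6.1699e-05; check Q = 38.65
Then remove 1.0000e-04 M of J.
Step 3:
                    J           E           L           M
  Initial  4.8142e-05       2.788      0.0295      0.2077
  Change   9.8825e-05 -2.9648e-04 -9.8825e-05 -2.9648e-04
  Equil    1.4697e-04       2.788      0.0294      0.2074
  solve Keq expr → x = -9.8825e-05; check Q = 38.65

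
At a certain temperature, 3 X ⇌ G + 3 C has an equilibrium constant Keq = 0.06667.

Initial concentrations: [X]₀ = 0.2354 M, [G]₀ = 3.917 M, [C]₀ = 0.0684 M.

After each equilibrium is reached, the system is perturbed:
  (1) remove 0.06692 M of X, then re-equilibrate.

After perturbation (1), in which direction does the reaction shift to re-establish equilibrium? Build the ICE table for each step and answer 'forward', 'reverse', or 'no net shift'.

Q₀ = 0.0961 vs Keq = 0.06667 ⇒ Q>K, reverse
Step 1:
                    X           G           C
  I            0.2354       3.917      0.0684
  C          0.006233   -0.002078   -0.006233
  E            0.2416       3.915     0.06217
  solve Keq expr → x = -0.002078; check Q = 0.06667
Then remove 0.06692 M of X.
Step 2:
                    X           G           C
  I            0.1747       3.915     0.06217
  C           0.01368    -0.00456    -0.01368
  E            0.1884        3.91     0.04849
  solve Keq expr → x = -0.00456; check Q = 0.06667

Direction: reverse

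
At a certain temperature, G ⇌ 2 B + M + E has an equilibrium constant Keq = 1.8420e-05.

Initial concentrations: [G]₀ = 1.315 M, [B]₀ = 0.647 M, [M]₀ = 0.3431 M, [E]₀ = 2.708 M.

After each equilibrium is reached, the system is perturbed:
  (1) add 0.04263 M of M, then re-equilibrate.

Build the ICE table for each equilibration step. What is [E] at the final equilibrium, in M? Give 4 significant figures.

Q₀ = 0.2958 vs Keq = 1.8420e-05 ⇒ Q>K, reverse
Step 1:
                    G           B           M           E
  Initial       1.315       0.647      0.3431       2.708
  Change       0.3133     -0.6265     -0.3133     -0.3133
  Equil         1.628     0.02049     0.02984       2.395
  solve Keq expr → x = -0.3133; check Q = 1.8420e-05
Then add 0.04263 M of M.
Step 2:
                    G           B           M           E
  Initial       1.628     0.02049     0.07247       2.395
  Change     0.003494   -0.006987   -0.003494   -0.003494
  Equil         1.632      0.0135     0.06898       2.391
  solve Keq expr → x = -0.003494; check Q = 1.8420e-05

[E]_eq = 2.391 M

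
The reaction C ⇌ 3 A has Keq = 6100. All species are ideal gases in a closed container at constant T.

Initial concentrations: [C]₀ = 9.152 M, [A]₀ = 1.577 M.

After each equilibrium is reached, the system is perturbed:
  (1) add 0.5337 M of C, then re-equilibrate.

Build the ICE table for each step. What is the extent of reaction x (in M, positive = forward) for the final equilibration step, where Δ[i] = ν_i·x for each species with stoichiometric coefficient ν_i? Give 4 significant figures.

Q₀ = 0.4285 vs Keq = 6100 ⇒ Q<K, forward
Step 1:
                  C         A
  I           9.152     1.577
  C           -7.15     21.45
  E           2.002     23.03
  solve Keq expr → x = 7.15; check Q = 6100
Then add 0.5337 M of C.
Step 2:
                  C         A
  I           2.535     23.03
  C         -0.2944    0.8832
  E           2.241     23.91
  solve Keq expr → x = 0.2944; check Q = 6100

x = 0.2944 M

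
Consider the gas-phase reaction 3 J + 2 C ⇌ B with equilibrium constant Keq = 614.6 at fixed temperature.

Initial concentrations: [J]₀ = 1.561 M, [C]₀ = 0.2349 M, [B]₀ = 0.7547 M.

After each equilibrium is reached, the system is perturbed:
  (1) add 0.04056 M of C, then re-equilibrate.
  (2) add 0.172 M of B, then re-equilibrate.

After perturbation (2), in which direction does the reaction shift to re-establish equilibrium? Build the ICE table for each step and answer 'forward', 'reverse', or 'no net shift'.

Direction: reverse

Q₀ = 3.596 vs Keq = 614.6 ⇒ Q<K, forward
Step 1:
                    J           C           B
  Initial       1.561      0.2349      0.7547
  Change      -0.3122     -0.2081      0.1041
  Equil         1.249     0.02678      0.8588
  solve Keq expr → x = 0.1041; check Q = 614.6
Then add 0.04056 M of C.
Step 2:
                    J           C           B
  Initial       1.249     0.06734      0.8588
  Change     -0.05742    -0.03828     0.01914
  Equil         1.191     0.02906      0.8779
  solve Keq expr → x = 0.01914; check Q = 614.6
Then add 0.172 M of B.
Step 3:
                    J           C           B
  Initial       1.191     0.02906        1.05
  Change     0.003822    0.002548   -0.001274
  Equil         1.195     0.03161       1.049
  solve Keq expr → x = -0.001274; check Q = 614.6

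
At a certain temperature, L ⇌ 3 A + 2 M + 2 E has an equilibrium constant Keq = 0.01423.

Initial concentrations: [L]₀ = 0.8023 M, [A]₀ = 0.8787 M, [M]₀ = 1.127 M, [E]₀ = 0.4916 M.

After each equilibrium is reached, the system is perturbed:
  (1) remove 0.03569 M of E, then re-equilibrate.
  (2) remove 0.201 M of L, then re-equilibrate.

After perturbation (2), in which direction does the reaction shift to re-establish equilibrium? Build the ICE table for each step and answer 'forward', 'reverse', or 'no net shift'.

Direction: reverse

Q₀ = 0.2596 vs Keq = 0.01423 ⇒ Q>K, reverse
Step 1:
                    L           A           M           E
  init         0.8023      0.8787       1.127      0.4916
  Δ            0.1028     -0.3084     -0.2056     -0.2056
  eq           0.9051      0.5703      0.9214       0.286
  solve Keq expr → x = -0.1028; check Q = 0.01423
Then remove 0.03569 M of E.
Step 2:
                    L           A           M           E
  init         0.9051      0.5703      0.9214      0.2503
  Δ         -0.007317     0.02195     0.01463     0.01463
  eq           0.8978      0.5922       0.936      0.2649
  solve Keq expr → x = 0.007317; check Q = 0.01423
Then remove 0.201 M of L.
Step 3:
                    L           A           M           E
  init         0.6968      0.5922       0.936      0.2649
  Δ          0.006905    -0.02071    -0.01381    -0.01381
  eq           0.7037      0.5715      0.9222      0.2511
  solve Keq expr → x = -0.006905; check Q = 0.01423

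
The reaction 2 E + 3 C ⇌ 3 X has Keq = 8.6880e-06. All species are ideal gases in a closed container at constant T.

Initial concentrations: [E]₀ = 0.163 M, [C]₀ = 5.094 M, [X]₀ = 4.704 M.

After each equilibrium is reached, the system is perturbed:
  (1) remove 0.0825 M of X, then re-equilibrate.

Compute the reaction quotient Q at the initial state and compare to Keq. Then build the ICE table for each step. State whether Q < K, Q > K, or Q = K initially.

Q₀ = 29.64; Q > K (proceeds reverse)

Q₀ = 29.64 vs Keq = 8.6880e-06 ⇒ Q>K, reverse
Step 1:
                    E           C           X
  I             0.163       5.094       4.704
  C             2.866         4.3        -4.3
  E             3.029       9.394      0.4043
  solve Keq expr → x = -1.433; check Q = 8.6880e-06
Then remove 0.0825 M of X.
Step 2:
                    E           C           X
  I             3.029       9.394      0.3218
  C          -0.04991    -0.07486     0.07486
  E              2.98       9.319      0.3967
  solve Keq expr → x = 0.02495; check Q = 8.6880e-06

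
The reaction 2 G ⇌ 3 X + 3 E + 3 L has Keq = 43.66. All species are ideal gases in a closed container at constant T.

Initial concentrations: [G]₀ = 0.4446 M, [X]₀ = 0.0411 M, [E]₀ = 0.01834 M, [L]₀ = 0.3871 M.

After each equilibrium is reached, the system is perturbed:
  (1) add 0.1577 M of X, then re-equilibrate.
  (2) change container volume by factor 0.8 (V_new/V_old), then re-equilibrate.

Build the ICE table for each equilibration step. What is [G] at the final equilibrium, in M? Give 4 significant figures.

Q₀ = 1.2568e-10 vs Keq = 43.66 ⇒ Q<K, forward
Step 1:
                    G           X           E           L
  Initial      0.4446      0.0411     0.01834      0.3871
  Change      -0.4056      0.6084      0.6084      0.6084
  Equil       0.03903      0.6495      0.6267      0.9955
  solve Keq expr → x = 0.2028; check Q = 43.66
Then add 0.1577 M of X.
Step 2:
                    G           X           E           L
  Initial     0.03903      0.8072      0.6267      0.9955
  Change      0.01037    -0.01555    -0.01555    -0.01555
  Equil        0.0494      0.7916      0.6111      0.9799
  solve Keq expr → x = -0.005184; check Q = 43.66
Then change container volume by factor 0.8 (V_new/V_old).
Step 3:
                    G           X           E           L
  Initial     0.06175      0.9895      0.7639       1.225
  Change      0.03941    -0.05911    -0.05911    -0.05911
  Equil        0.1012      0.9304      0.7048       1.166
  solve Keq expr → x = -0.0197; check Q = 43.66

[G]_eq = 0.1012 M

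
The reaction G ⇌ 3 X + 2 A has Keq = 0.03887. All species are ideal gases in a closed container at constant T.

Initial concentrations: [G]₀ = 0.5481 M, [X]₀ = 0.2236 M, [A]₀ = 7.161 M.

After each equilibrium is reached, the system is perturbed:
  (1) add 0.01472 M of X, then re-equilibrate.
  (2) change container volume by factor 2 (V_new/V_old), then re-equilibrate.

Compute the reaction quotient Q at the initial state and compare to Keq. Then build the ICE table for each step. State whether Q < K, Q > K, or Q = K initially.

Q₀ = 1.046 vs Keq = 0.03887 ⇒ Q>K, reverse
Step 1:
                   G          X          A
  I           0.5481     0.2236      7.161
  C          0.04871    -0.1461   -0.09742
  E           0.5968    0.07747      7.064
  solve Keq expr → x = -0.04871; check Q = 0.03887
Then add 0.01472 M of X.
Step 2:
                   G          X          A
  I           0.5968    0.09219      7.064
  C         0.004814   -0.01444  -0.009628
  E           0.6016    0.07775      7.054
  solve Keq expr → x = -0.004814; check Q = 0.03887
Then change container volume by factor 2 (V_new/V_old).
Step 3:
                   G          X          A
  I           0.3008    0.03887      3.527
  C         -0.01878    0.05633    0.03755
  E            0.282     0.0952      3.565
  solve Keq expr → x = 0.01878; check Q = 0.03887

Q₀ = 1.046; Q > K (proceeds reverse)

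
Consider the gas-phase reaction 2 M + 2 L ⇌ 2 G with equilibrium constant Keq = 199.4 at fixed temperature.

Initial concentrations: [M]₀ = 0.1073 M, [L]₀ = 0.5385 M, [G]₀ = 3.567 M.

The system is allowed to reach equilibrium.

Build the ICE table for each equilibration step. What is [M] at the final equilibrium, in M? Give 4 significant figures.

Q₀ = 3811 vs Keq = 199.4 ⇒ Q>K, reverse
Step 1:
                  M         L         G
  Initial    0.1073    0.5385     3.567
  Change     0.2102    0.2102   -0.2102
  Equil      0.3175    0.7487     3.357
  solve Keq expr → x = -0.1051; check Q = 199.4

[M]_eq = 0.3175 M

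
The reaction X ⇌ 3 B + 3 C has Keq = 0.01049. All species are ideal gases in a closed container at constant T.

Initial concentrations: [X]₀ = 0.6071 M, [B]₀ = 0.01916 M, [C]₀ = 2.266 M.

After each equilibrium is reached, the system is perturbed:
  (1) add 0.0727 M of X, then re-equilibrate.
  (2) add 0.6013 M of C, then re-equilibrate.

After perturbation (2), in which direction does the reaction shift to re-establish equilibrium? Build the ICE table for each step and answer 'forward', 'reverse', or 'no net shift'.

Q₀ = 1.3480e-04 vs Keq = 0.01049 ⇒ Q<K, forward
Step 1:
                   X          B          C
  init        0.6071    0.01916      2.266
  Δ         -0.01989    0.05966    0.05966
  eq          0.5872    0.07882      2.326
  solve Keq expr → x = 0.01989; check Q = 0.01049
Then add 0.0727 M of X.
Step 2:
                   X          B          C
  init        0.6599    0.07882      2.326
  Δ       -9.9370e-04   0.002981   0.002981
  eq          0.6589     0.0818      2.329
  solve Keq expr → x = 9.9370e-04; check Q = 0.01049
Then add 0.6013 M of C.
Step 3:
                   X          B          C
  init        0.6589     0.0818       2.93
  Δ         0.005416   -0.01625   -0.01625
  eq          0.6643    0.06556      2.914
  solve Keq expr → x = -0.005416; check Q = 0.01049

Direction: reverse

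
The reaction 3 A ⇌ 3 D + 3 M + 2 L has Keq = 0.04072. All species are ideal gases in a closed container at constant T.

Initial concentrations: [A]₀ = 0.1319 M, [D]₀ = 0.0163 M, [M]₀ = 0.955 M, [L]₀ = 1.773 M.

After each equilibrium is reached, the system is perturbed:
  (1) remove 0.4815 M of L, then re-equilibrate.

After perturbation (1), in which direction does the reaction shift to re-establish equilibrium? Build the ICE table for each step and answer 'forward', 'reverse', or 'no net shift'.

Direction: forward

Q₀ = 0.005167 vs Keq = 0.04072 ⇒ Q<K, forward
Step 1:
                    A           D           M           L
  I            0.1319      0.0163       0.955       1.773
  C          -0.01257     0.01257     0.01257    0.008382
  E            0.1193     0.02887      0.9676       1.781
  solve Keq expr → x = 0.004191; check Q = 0.04072
Then remove 0.4815 M of L.
Step 2:
                    A           D           M           L
  I            0.1193     0.02887      0.9676         1.3
  C         -0.005018    0.005018    0.005018    0.003345
  E            0.1143     0.03389      0.9726       1.303
  solve Keq expr → x = 0.001673; check Q = 0.04072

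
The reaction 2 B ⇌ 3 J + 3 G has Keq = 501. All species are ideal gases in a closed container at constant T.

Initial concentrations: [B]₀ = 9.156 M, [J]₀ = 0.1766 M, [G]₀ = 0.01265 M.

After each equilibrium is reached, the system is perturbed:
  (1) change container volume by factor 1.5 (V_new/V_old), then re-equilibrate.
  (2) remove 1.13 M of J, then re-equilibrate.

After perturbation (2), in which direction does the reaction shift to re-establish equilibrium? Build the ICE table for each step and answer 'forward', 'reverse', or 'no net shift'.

Q₀ = 1.3299e-10 vs Keq = 501 ⇒ Q<K, forward
Step 1:
                    B           J           G
  init          9.156      0.1766     0.01265
  Δ             -3.32        4.98        4.98
  eq            5.836       5.157       4.993
  solve Keq expr → x = 1.66; check Q = 501
Then change container volume by factor 1.5 (V_new/V_old).
Step 2:
                    B           J           G
  init          3.891       3.438       3.328
  Δ           -0.5527      0.8291      0.8291
  eq            3.338       4.267       4.157
  solve Keq expr → x = 0.2764; check Q = 501
Then remove 1.13 M of J.
Step 3:
                    B           J           G
  init          3.338       3.137       4.157
  Δ           -0.3084      0.4625      0.4625
  eq             3.03       3.599        4.62
  solve Keq expr → x = 0.1542; check Q = 501

Direction: forward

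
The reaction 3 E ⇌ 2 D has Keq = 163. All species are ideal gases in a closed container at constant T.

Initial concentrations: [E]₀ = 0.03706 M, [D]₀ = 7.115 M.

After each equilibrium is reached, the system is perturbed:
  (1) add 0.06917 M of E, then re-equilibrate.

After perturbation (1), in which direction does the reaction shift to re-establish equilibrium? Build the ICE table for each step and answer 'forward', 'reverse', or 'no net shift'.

Direction: forward

Q₀ = 9.9457e+05 vs Keq = 163 ⇒ Q>K, reverse
Step 1:
                   E          D
  init       0.03706      7.115
  Δ           0.6139    -0.4093
  eq           0.651      6.706
  solve Keq expr → x = -0.2046; check Q = 163
Then add 0.06917 M of E.
Step 2:
                   E          D
  init        0.7202      6.706
  Δ         -0.06631    0.04421
  eq          0.6538       6.75
  solve Keq expr → x = 0.0221; check Q = 163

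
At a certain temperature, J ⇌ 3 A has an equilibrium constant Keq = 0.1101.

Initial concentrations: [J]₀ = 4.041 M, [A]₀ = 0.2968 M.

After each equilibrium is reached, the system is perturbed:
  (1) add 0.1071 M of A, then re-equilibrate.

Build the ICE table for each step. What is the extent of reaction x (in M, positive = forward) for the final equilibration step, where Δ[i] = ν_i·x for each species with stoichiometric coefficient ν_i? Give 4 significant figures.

x = -0.03495 M

Q₀ = 0.00647 vs Keq = 0.1101 ⇒ Q<K, forward
Step 1:
                   J          A
  I            4.041     0.2968
  C          -0.1523     0.4569
  E            3.889     0.7537
  solve Keq expr → x = 0.1523; check Q = 0.1101
Then add 0.1071 M of A.
Step 2:
                   J          A
  I            3.889     0.8608
  C          0.03495    -0.1048
  E            3.924     0.7559
  solve Keq expr → x = -0.03495; check Q = 0.1101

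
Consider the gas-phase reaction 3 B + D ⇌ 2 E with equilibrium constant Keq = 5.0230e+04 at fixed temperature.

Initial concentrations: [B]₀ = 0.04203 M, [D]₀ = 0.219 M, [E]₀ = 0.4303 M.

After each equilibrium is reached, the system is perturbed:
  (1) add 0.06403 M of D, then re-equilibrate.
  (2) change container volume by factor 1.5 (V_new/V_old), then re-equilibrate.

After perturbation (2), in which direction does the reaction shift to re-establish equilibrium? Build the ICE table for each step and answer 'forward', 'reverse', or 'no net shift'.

Q₀ = 1.1387e+04 vs Keq = 5.0230e+04 ⇒ Q<K, forward
Step 1:
                   B          D          E
  I          0.04203      0.219     0.4303
  C         -0.01577  -0.005258    0.01052
  E          0.02626     0.2137     0.4408
  solve Keq expr → x = 0.005258; check Q = 5.0230e+04
Then add 0.06403 M of D.
Step 2:
                   B          D          E
  I          0.02626     0.2778     0.4408
  C        -0.002124 -7.0798e-04   0.001416
  E          0.02413     0.2771     0.4422
  solve Keq expr → x = 7.0798e-04; check Q = 5.0230e+04
Then change container volume by factor 1.5 (V_new/V_old).
Step 3:
                   B          D          E
  I          0.01609     0.1847     0.2948
  C         0.004781   0.001594  -0.003187
  E          0.02087     0.1863     0.2916
  solve Keq expr → x = -0.001594; check Q = 5.0230e+04

Direction: reverse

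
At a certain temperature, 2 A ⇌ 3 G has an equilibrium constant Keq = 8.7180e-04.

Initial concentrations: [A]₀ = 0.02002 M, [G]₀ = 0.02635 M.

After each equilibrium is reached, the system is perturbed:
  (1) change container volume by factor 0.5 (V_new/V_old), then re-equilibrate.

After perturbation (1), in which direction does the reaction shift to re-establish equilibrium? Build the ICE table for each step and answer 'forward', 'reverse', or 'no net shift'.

Direction: reverse

Q₀ = 0.04565 vs Keq = 8.7180e-04 ⇒ Q>K, reverse
Step 1:
                  A         G
  I         0.02002   0.02635
  C         0.01125  -0.01687
  E         0.03127  0.009481
  solve Keq expr → x = -0.005623; check Q = 8.7180e-04
Then change container volume by factor 0.5 (V_new/V_old).
Step 2:
                  A         G
  I         0.06253   0.01896
  C        0.002357 -0.003536
  E         0.06489   0.01543
  solve Keq expr → x = -0.001179; check Q = 8.7180e-04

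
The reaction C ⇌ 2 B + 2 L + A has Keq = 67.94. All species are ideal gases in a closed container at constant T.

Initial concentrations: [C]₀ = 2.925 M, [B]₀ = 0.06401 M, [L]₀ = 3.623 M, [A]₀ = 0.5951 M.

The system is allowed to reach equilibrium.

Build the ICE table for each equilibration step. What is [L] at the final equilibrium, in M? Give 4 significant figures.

[L]_eq = 5.372 M

Q₀ = 0.01094 vs Keq = 67.94 ⇒ Q<K, forward
Step 1:
                   C          B          L          A
  I            2.925    0.06401      3.623     0.5951
  C          -0.8743      1.749      1.749     0.8743
  E            2.051      1.813      5.372      1.469
  solve Keq expr → x = 0.8743; check Q = 67.94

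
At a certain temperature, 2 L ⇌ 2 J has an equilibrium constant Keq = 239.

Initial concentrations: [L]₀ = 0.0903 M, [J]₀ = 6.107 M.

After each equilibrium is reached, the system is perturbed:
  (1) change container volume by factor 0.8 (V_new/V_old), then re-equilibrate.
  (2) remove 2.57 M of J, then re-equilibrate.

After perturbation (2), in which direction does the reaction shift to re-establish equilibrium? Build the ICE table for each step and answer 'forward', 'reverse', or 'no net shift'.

Q₀ = 4574 vs Keq = 239 ⇒ Q>K, reverse
Step 1:
                   L          J
  Initial     0.0903      6.107
  Change      0.2862    -0.2862
  Equil       0.3765      5.821
  solve Keq expr → x = -0.1431; check Q = 239
Then change container volume by factor 0.8 (V_new/V_old).
Step 2:
                   L          J
  Initial     0.4706      7.276
  Change           0          0
  Equil       0.4706      7.276
  solve Keq expr → x = 0; check Q = 239
Then remove 2.57 M of J.
Step 3:
                   L          J
  Initial     0.4706      4.706
  Change     -0.1561     0.1561
  Equil       0.3145      4.862
  solve Keq expr → x = 0.07807; check Q = 239

Direction: forward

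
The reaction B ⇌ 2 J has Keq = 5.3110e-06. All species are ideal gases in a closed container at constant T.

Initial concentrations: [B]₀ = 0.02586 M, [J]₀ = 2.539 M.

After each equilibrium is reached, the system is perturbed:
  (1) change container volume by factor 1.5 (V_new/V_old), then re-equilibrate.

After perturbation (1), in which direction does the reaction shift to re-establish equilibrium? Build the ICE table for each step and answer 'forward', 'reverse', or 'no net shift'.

Direction: forward

Q₀ = 249.3 vs Keq = 5.3110e-06 ⇒ Q>K, reverse
Step 1:
                    B           J
  I           0.02586       2.539
  C             1.268      -2.536
  E             1.294    0.002622
  solve Keq expr → x = -1.268; check Q = 5.3110e-06
Then change container volume by factor 1.5 (V_new/V_old).
Step 2:
                    B           J
  I            0.8627    0.001748
  C       -1.9627e-04  3.9255e-04
  E            0.8625     0.00214
  solve Keq expr → x = 1.9627e-04; check Q = 5.3110e-06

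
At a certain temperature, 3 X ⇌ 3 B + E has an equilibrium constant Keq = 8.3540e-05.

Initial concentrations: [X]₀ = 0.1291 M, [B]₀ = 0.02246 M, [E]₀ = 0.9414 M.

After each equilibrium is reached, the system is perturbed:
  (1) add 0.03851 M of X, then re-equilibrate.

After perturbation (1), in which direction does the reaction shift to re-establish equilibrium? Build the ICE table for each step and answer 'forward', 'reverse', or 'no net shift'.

Q₀ = 0.004957 vs Keq = 8.3540e-05 ⇒ Q>K, reverse
Step 1:
                   X          B          E
  Initial     0.1291    0.02246     0.9414
  Change     0.01598   -0.01598  -0.005326
  Equil       0.1451   0.006483     0.9361
  solve Keq expr → x = -0.005326; check Q = 8.3540e-05
Then add 0.03851 M of X.
Step 2:
                   X          B          E
  Initial     0.1836   0.006483     0.9361
  Change   -0.001646   0.001646 5.4860e-04
  Equil       0.1819   0.008129     0.9366
  solve Keq expr → x = 5.4860e-04; check Q = 8.3540e-05

Direction: forward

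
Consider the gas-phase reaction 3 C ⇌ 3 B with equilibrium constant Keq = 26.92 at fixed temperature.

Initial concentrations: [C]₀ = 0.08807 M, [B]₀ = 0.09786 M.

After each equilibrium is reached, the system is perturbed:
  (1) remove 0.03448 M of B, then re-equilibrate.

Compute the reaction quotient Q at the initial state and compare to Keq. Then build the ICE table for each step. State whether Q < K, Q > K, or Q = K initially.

Q₀ = 1.372; Q < K (proceeds forward)

Q₀ = 1.372 vs Keq = 26.92 ⇒ Q<K, forward
Step 1:
                  C         B
  init      0.08807   0.09786
  Δ        -0.04155   0.04155
  eq        0.04652    0.1394
  solve Keq expr → x = 0.01385; check Q = 26.92
Then remove 0.03448 M of B.
Step 2:
                  C         B
  init      0.04652    0.1049
  Δ       -0.008626  0.008626
  eq        0.03789    0.1136
  solve Keq expr → x = 0.002875; check Q = 26.92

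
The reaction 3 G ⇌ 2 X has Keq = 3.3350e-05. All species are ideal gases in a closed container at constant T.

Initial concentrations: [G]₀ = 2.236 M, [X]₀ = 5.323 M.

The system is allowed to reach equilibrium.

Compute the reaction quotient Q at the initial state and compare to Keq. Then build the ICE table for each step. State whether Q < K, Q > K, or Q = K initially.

Q₀ = 2.535 vs Keq = 3.3350e-05 ⇒ Q>K, reverse
Step 1:
                  G         X
  I           2.236     5.323
  C           7.713    -5.142
  E           9.949    0.1812
  solve Keq expr → x = -2.571; check Q = 3.3350e-05

Q₀ = 2.535; Q > K (proceeds reverse)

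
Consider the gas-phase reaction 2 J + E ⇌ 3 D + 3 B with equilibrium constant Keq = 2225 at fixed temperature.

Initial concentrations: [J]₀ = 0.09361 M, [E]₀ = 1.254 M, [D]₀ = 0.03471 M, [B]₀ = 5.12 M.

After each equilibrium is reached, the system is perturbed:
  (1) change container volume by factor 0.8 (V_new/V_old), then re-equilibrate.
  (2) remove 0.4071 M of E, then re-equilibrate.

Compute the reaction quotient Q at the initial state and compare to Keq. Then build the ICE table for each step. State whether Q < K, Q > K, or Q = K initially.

Q₀ = 0.5108; Q < K (proceeds forward)

Q₀ = 0.5108 vs Keq = 2225 ⇒ Q<K, forward
Step 1:
                    J           E           D           B
  I           0.09361       1.254     0.03471        5.12
  C          -0.07964    -0.03982      0.1195      0.1195
  E           0.01397       1.214      0.1542       5.239
  solve Keq expr → x = 0.03982; check Q = 2225
Then change container volume by factor 0.8 (V_new/V_old).
Step 2:
                    J           E           D           B
  I           0.01746       1.518      0.1927       6.549
  C          0.005366    0.002683   -0.008049   -0.008049
  E           0.02283        1.52      0.1847       6.541
  solve Keq expr → x = -0.002683; check Q = 2225
Then remove 0.4071 M of E.
Step 3:
                    J           E           D           B
  I           0.02283       1.113      0.1847       6.541
  C          0.002877    0.001439   -0.004316   -0.004316
  E            0.0257       1.115      0.1804       6.537
  solve Keq expr → x = -0.001439; check Q = 2225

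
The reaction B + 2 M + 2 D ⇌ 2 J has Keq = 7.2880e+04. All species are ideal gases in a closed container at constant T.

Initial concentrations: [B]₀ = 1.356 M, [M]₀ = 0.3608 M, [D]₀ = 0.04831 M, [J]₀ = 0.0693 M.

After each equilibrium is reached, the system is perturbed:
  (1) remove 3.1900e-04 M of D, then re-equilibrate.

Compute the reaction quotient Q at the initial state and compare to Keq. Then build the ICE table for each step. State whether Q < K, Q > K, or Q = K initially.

Q₀ = 11.66 vs Keq = 7.2880e+04 ⇒ Q<K, forward
Step 1:
                  B         M         D         J
  Initial     1.356    0.3608   0.04831    0.0693
  Change   -0.02356  -0.04712  -0.04712   0.04712
  Equil       1.332    0.3137  0.001191    0.1164
  solve Keq expr → x = 0.02356; check Q = 7.2880e+04
Then remove 3.1900e-04 M of D.
Step 2:
                  B         M         D         J
  Initial     1.332    0.3137 8.7199e-04    0.1164
  Change  1.5726e-04 3.1452e-04 3.1452e-04 -3.1452e-04
  Equil       1.333     0.314  0.001187    0.1161
  solve Keq expr → x = -1.5726e-04; check Q = 7.2880e+04

Q₀ = 11.66; Q < K (proceeds forward)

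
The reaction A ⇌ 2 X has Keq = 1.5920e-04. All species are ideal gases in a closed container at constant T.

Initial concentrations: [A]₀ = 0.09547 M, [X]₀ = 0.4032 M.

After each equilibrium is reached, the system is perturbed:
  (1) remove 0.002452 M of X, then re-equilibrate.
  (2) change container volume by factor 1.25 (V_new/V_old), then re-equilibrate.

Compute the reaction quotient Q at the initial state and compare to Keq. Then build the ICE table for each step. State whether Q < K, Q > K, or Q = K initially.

Q₀ = 1.703; Q > K (proceeds reverse)

Q₀ = 1.703 vs Keq = 1.5920e-04 ⇒ Q>K, reverse
Step 1:
                   A          X
  Initial    0.09547     0.4032
  Change      0.1982    -0.3964
  Equil       0.2937   0.006837
  solve Keq expr → x = -0.1982; check Q = 1.5920e-04
Then remove 0.002452 M of X.
Step 2:
                   A          X
  Initial     0.2937   0.004385
  Change   -0.001219   0.002438
  Equil       0.2924   0.006823
  solve Keq expr → x = 0.001219; check Q = 1.5920e-04
Then change container volume by factor 1.25 (V_new/V_old).
Step 3:
                   A          X
  Initial     0.2339   0.005459
  Change  -3.2006e-04 6.4011e-04
  Equil       0.2336   0.006099
  solve Keq expr → x = 3.2006e-04; check Q = 1.5920e-04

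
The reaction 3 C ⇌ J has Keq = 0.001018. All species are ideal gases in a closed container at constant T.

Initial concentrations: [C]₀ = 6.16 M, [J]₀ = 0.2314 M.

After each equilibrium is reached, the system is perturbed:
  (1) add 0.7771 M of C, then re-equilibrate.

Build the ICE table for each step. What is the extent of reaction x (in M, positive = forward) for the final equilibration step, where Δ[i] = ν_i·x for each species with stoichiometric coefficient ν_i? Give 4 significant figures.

Q₀ = 9.8997e-04 vs Keq = 0.001018 ⇒ Q<K, forward
Step 1:
                    C           J
  init           6.16      0.2314
  Δ          -0.01459    0.004865
  eq            6.145      0.2363
  solve Keq expr → x = 0.004865; check Q = 0.001018
Then add 0.7771 M of C.
Step 2:
                    C           J
  init          6.923      0.2363
  Δ           -0.2135     0.07115
  eq            6.709      0.3074
  solve Keq expr → x = 0.07115; check Q = 0.001018

x = 0.07115 M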